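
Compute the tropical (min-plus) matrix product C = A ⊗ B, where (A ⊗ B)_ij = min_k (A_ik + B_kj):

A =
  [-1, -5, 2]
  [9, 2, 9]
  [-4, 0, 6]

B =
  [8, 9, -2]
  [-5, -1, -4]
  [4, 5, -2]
A ⊗ B =
  [-10, -6, -9]
  [-3, 1, -2]
  [-5, -1, -6]

Apply the min-plus product entry-by-entry:
  C[0][0] = min over k of (A[0][0] + B[0][0] = -1 + 8 = 7, A[0][1] + B[1][0] = -5 + -5 = -10, A[0][2] + B[2][0] = 2 + 4 = 6) = -10 (attained at k = 1)
  C[0][1] = min over k of (A[0][0] + B[0][1] = -1 + 9 = 8, A[0][1] + B[1][1] = -5 + -1 = -6, A[0][2] + B[2][1] = 2 + 5 = 7) = -6 (attained at k = 1)
  C[0][2] = min over k of (A[0][0] + B[0][2] = -1 + -2 = -3, A[0][1] + B[1][2] = -5 + -4 = -9, A[0][2] + B[2][2] = 2 + -2 = 0) = -9 (attained at k = 1)
  C[1][0] = min over k of (A[1][0] + B[0][0] = 9 + 8 = 17, A[1][1] + B[1][0] = 2 + -5 = -3, A[1][2] + B[2][0] = 9 + 4 = 13) = -3 (attained at k = 1)
  C[1][1] = min over k of (A[1][0] + B[0][1] = 9 + 9 = 18, A[1][1] + B[1][1] = 2 + -1 = 1, A[1][2] + B[2][1] = 9 + 5 = 14) = 1 (attained at k = 1)
  C[1][2] = min over k of (A[1][0] + B[0][2] = 9 + -2 = 7, A[1][1] + B[1][2] = 2 + -4 = -2, A[1][2] + B[2][2] = 9 + -2 = 7) = -2 (attained at k = 1)
  C[2][0] = min over k of (A[2][0] + B[0][0] = -4 + 8 = 4, A[2][1] + B[1][0] = 0 + -5 = -5, A[2][2] + B[2][0] = 6 + 4 = 10) = -5 (attained at k = 1)
  C[2][1] = min over k of (A[2][0] + B[0][1] = -4 + 9 = 5, A[2][1] + B[1][1] = 0 + -1 = -1, A[2][2] + B[2][1] = 6 + 5 = 11) = -1 (attained at k = 1)
  C[2][2] = min over k of (A[2][0] + B[0][2] = -4 + -2 = -6, A[2][1] + B[1][2] = 0 + -4 = -4, A[2][2] + B[2][2] = 6 + -2 = 4) = -6 (attained at k = 0)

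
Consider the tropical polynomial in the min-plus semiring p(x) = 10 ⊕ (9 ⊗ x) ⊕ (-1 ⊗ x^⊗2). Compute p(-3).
p(-3) = -7

A tropical monomial a ⊗ x^⊗i evaluates to a + i · x. Evaluating each term at x = -3:
  Term 0 contributes 10 + 0 · -3 = 10
  Term 1 contributes 9 + 1 · -3 = 6
  Term 2 contributes -1 + 2 · -3 = -7
p(-3) = ⊕ of these = min[10, 6, -7] = -7.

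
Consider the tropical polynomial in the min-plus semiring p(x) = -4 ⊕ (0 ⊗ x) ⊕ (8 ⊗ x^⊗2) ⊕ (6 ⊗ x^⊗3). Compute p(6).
p(6) = -4

A tropical monomial a ⊗ x^⊗i evaluates to a + i · x. Evaluating each term at x = 6:
  Term 0 contributes -4 + 0 · 6 = -4
  Term 1 contributes 0 + 1 · 6 = 6
  Term 2 contributes 8 + 2 · 6 = 20
  Term 3 contributes 6 + 3 · 6 = 24
p(6) = ⊕ of these = min[-4, 6, 20, 24] = -4.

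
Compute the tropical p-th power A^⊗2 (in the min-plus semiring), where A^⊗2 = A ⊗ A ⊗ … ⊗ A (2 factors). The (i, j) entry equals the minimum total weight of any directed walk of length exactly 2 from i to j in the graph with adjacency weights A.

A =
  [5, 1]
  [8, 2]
A^⊗2 =
  [9, 3]
  [10, 4]

Each entry (A^⊗2)_ij equals the minimum over all length-2 walks i = v_0 → v_1 → … → v_2 = j of Σ_t A[v_t][v_{t+1}]. For example, for (i, j) = (0, 1) we minimise over 2 possible intermediate vertex sequences; the minimum is 3, attained along the walk 0 → 1 → 1.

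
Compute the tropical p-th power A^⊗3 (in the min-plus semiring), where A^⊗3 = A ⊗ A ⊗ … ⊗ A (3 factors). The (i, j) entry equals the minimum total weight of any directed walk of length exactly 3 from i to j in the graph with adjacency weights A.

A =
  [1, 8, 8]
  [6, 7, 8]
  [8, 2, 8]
A^⊗3 =
  [3, 10, 10]
  [8, 15, 15]
  [9, 12, 16]

Each entry (A^⊗3)_ij equals the minimum over all length-3 walks i = v_0 → v_1 → … → v_3 = j of Σ_t A[v_t][v_{t+1}]. For example, for (i, j) = (0, 2) we minimise over 9 possible intermediate vertex sequences; the minimum is 10, attained along the walk 0 → 0 → 0 → 2.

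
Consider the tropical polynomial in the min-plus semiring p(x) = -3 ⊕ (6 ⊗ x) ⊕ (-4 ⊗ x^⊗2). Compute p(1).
p(1) = -3

A tropical monomial a ⊗ x^⊗i evaluates to a + i · x. Evaluating each term at x = 1:
  Term 0 contributes -3 + 0 · 1 = -3
  Term 1 contributes 6 + 1 · 1 = 7
  Term 2 contributes -4 + 2 · 1 = -2
p(1) = ⊕ of these = min[-3, 7, -2] = -3.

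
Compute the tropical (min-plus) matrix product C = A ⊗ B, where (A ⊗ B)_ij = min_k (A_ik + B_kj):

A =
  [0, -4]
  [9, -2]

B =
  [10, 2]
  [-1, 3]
A ⊗ B =
  [-5, -1]
  [-3, 1]

Apply the min-plus product entry-by-entry:
  C[0][0] = min over k of (A[0][0] + B[0][0] = 0 + 10 = 10, A[0][1] + B[1][0] = -4 + -1 = -5) = -5 (attained at k = 1)
  C[0][1] = min over k of (A[0][0] + B[0][1] = 0 + 2 = 2, A[0][1] + B[1][1] = -4 + 3 = -1) = -1 (attained at k = 1)
  C[1][0] = min over k of (A[1][0] + B[0][0] = 9 + 10 = 19, A[1][1] + B[1][0] = -2 + -1 = -3) = -3 (attained at k = 1)
  C[1][1] = min over k of (A[1][0] + B[0][1] = 9 + 2 = 11, A[1][1] + B[1][1] = -2 + 3 = 1) = 1 (attained at k = 1)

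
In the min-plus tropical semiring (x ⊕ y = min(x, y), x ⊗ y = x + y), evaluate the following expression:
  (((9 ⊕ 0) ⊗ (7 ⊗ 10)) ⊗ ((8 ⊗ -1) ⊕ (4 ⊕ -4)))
(((9 ⊕ 0) ⊗ (7 ⊗ 10)) ⊗ ((8 ⊗ -1) ⊕ (4 ⊕ -4))) = 13

Expand innermost to outermost. Recall ⊕ takes the minimum of its arguments and ⊗ takes their sum. Working out the expression (((9 ⊕ 0) ⊗ (7 ⊗ 10)) ⊗ ((8 ⊗ -1) ⊕ (4 ⊕ -4))) gives 13.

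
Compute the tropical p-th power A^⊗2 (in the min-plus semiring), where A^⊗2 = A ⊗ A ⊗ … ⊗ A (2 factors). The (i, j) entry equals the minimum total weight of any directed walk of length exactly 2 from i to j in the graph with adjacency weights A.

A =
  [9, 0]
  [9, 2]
A^⊗2 =
  [9, 2]
  [11, 4]

Each entry (A^⊗2)_ij equals the minimum over all length-2 walks i = v_0 → v_1 → … → v_2 = j of Σ_t A[v_t][v_{t+1}]. For example, for (i, j) = (0, 1) we minimise over 2 possible intermediate vertex sequences; the minimum is 2, attained along the walk 0 → 1 → 1.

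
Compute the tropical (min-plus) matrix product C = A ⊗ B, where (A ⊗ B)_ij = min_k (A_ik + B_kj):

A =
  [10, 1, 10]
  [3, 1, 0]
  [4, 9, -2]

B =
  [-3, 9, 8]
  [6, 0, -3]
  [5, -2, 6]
A ⊗ B =
  [7, 1, -2]
  [0, -2, -2]
  [1, -4, 4]

Apply the min-plus product entry-by-entry:
  C[0][0] = min over k of (A[0][0] + B[0][0] = 10 + -3 = 7, A[0][1] + B[1][0] = 1 + 6 = 7, A[0][2] + B[2][0] = 10 + 5 = 15) = 7 (attained at k = 0)
  C[0][1] = min over k of (A[0][0] + B[0][1] = 10 + 9 = 19, A[0][1] + B[1][1] = 1 + 0 = 1, A[0][2] + B[2][1] = 10 + -2 = 8) = 1 (attained at k = 1)
  C[0][2] = min over k of (A[0][0] + B[0][2] = 10 + 8 = 18, A[0][1] + B[1][2] = 1 + -3 = -2, A[0][2] + B[2][2] = 10 + 6 = 16) = -2 (attained at k = 1)
  C[1][0] = min over k of (A[1][0] + B[0][0] = 3 + -3 = 0, A[1][1] + B[1][0] = 1 + 6 = 7, A[1][2] + B[2][0] = 0 + 5 = 5) = 0 (attained at k = 0)
  C[1][1] = min over k of (A[1][0] + B[0][1] = 3 + 9 = 12, A[1][1] + B[1][1] = 1 + 0 = 1, A[1][2] + B[2][1] = 0 + -2 = -2) = -2 (attained at k = 2)
  C[1][2] = min over k of (A[1][0] + B[0][2] = 3 + 8 = 11, A[1][1] + B[1][2] = 1 + -3 = -2, A[1][2] + B[2][2] = 0 + 6 = 6) = -2 (attained at k = 1)
  C[2][0] = min over k of (A[2][0] + B[0][0] = 4 + -3 = 1, A[2][1] + B[1][0] = 9 + 6 = 15, A[2][2] + B[2][0] = -2 + 5 = 3) = 1 (attained at k = 0)
  C[2][1] = min over k of (A[2][0] + B[0][1] = 4 + 9 = 13, A[2][1] + B[1][1] = 9 + 0 = 9, A[2][2] + B[2][1] = -2 + -2 = -4) = -4 (attained at k = 2)
  C[2][2] = min over k of (A[2][0] + B[0][2] = 4 + 8 = 12, A[2][1] + B[1][2] = 9 + -3 = 6, A[2][2] + B[2][2] = -2 + 6 = 4) = 4 (attained at k = 2)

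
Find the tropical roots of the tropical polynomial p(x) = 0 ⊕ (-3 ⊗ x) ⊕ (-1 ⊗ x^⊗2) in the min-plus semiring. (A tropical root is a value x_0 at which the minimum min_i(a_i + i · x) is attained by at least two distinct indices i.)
Roots: {-2, 3}

Each tropical root is a break point of the lower envelope of the lines y = a_i + i · x (there are 3 lines, with slopes 0, 1, ..., 2). Only the lines that attain the minimum somewhere contribute to roots; other lines are dominated. Here the surviving (envelope) indices are i = 2, i = 1, i = 0.
Intersections between consecutive envelope lines give the roots: for adjacent envelope indices i < j the intersection is x = (a_i − a_j) / (j − i). Reading off the sorted break points: {-2, 3}.
Verification: at each break x_0, at least two indices attain the minimum of min_i(a_i + i · x_0).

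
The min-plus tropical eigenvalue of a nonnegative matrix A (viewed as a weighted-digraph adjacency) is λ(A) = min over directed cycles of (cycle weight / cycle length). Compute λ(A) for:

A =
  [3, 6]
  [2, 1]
λ(A) = 1

Enumerate directed cycles and compute their means (weight / length). Sample:
  cycle 0 → 0: weight = 3, length = 1, mean = 3/1 ≈ 3.000
  cycle 1 → 1: weight = 1, length = 1, mean = 1/1 ≈ 1.000
  cycle 0 → 1 → 0: weight = 8, length = 2, mean = 8/2 ≈ 4.000
  cycle 1 → 0 → 1: weight = 8, length = 2, mean = 8/2 ≈ 4.000
Minimum mean = 1.000, attained e.g. along the cycle 1 → 1 with weight 1 and length 1. So λ(A) = 1/1 = 1.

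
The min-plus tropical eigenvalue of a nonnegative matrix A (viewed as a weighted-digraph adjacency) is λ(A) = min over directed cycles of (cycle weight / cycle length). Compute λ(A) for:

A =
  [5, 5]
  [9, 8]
λ(A) = 5

Enumerate directed cycles and compute their means (weight / length). Sample:
  cycle 0 → 0: weight = 5, length = 1, mean = 5/1 ≈ 5.000
  cycle 1 → 1: weight = 8, length = 1, mean = 8/1 ≈ 8.000
  cycle 0 → 1 → 0: weight = 14, length = 2, mean = 14/2 ≈ 7.000
  cycle 1 → 0 → 1: weight = 14, length = 2, mean = 14/2 ≈ 7.000
Minimum mean = 5.000, attained e.g. along the cycle 0 → 0 with weight 5 and length 1. So λ(A) = 5/1 = 5.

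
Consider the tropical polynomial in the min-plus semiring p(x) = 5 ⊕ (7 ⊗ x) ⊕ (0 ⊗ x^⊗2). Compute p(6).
p(6) = 5

A tropical monomial a ⊗ x^⊗i evaluates to a + i · x. Evaluating each term at x = 6:
  Term 0 contributes 5 + 0 · 6 = 5
  Term 1 contributes 7 + 1 · 6 = 13
  Term 2 contributes 0 + 2 · 6 = 12
p(6) = ⊕ of these = min[5, 13, 12] = 5.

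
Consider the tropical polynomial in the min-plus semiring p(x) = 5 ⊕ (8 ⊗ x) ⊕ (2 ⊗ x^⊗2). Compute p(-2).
p(-2) = -2

A tropical monomial a ⊗ x^⊗i evaluates to a + i · x. Evaluating each term at x = -2:
  Term 0 contributes 5 + 0 · -2 = 5
  Term 1 contributes 8 + 1 · -2 = 6
  Term 2 contributes 2 + 2 · -2 = -2
p(-2) = ⊕ of these = min[5, 6, -2] = -2.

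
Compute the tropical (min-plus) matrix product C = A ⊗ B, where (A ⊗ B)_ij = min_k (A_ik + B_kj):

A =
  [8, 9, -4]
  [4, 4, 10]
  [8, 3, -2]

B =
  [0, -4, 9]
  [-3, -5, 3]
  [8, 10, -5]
A ⊗ B =
  [4, 4, -9]
  [1, -1, 5]
  [0, -2, -7]

Apply the min-plus product entry-by-entry:
  C[0][0] = min over k of (A[0][0] + B[0][0] = 8 + 0 = 8, A[0][1] + B[1][0] = 9 + -3 = 6, A[0][2] + B[2][0] = -4 + 8 = 4) = 4 (attained at k = 2)
  C[0][1] = min over k of (A[0][0] + B[0][1] = 8 + -4 = 4, A[0][1] + B[1][1] = 9 + -5 = 4, A[0][2] + B[2][1] = -4 + 10 = 6) = 4 (attained at k = 0)
  C[0][2] = min over k of (A[0][0] + B[0][2] = 8 + 9 = 17, A[0][1] + B[1][2] = 9 + 3 = 12, A[0][2] + B[2][2] = -4 + -5 = -9) = -9 (attained at k = 2)
  C[1][0] = min over k of (A[1][0] + B[0][0] = 4 + 0 = 4, A[1][1] + B[1][0] = 4 + -3 = 1, A[1][2] + B[2][0] = 10 + 8 = 18) = 1 (attained at k = 1)
  C[1][1] = min over k of (A[1][0] + B[0][1] = 4 + -4 = 0, A[1][1] + B[1][1] = 4 + -5 = -1, A[1][2] + B[2][1] = 10 + 10 = 20) = -1 (attained at k = 1)
  C[1][2] = min over k of (A[1][0] + B[0][2] = 4 + 9 = 13, A[1][1] + B[1][2] = 4 + 3 = 7, A[1][2] + B[2][2] = 10 + -5 = 5) = 5 (attained at k = 2)
  C[2][0] = min over k of (A[2][0] + B[0][0] = 8 + 0 = 8, A[2][1] + B[1][0] = 3 + -3 = 0, A[2][2] + B[2][0] = -2 + 8 = 6) = 0 (attained at k = 1)
  C[2][1] = min over k of (A[2][0] + B[0][1] = 8 + -4 = 4, A[2][1] + B[1][1] = 3 + -5 = -2, A[2][2] + B[2][1] = -2 + 10 = 8) = -2 (attained at k = 1)
  C[2][2] = min over k of (A[2][0] + B[0][2] = 8 + 9 = 17, A[2][1] + B[1][2] = 3 + 3 = 6, A[2][2] + B[2][2] = -2 + -5 = -7) = -7 (attained at k = 2)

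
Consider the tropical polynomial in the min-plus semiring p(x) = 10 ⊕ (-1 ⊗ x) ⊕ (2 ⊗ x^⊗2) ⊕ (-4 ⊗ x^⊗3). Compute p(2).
p(2) = 1

A tropical monomial a ⊗ x^⊗i evaluates to a + i · x. Evaluating each term at x = 2:
  Term 0 contributes 10 + 0 · 2 = 10
  Term 1 contributes -1 + 1 · 2 = 1
  Term 2 contributes 2 + 2 · 2 = 6
  Term 3 contributes -4 + 3 · 2 = 2
p(2) = ⊕ of these = min[10, 1, 6, 2] = 1.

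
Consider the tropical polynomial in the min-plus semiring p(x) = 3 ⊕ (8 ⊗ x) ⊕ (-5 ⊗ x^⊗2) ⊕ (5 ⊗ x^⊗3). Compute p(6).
p(6) = 3

A tropical monomial a ⊗ x^⊗i evaluates to a + i · x. Evaluating each term at x = 6:
  Term 0 contributes 3 + 0 · 6 = 3
  Term 1 contributes 8 + 1 · 6 = 14
  Term 2 contributes -5 + 2 · 6 = 7
  Term 3 contributes 5 + 3 · 6 = 23
p(6) = ⊕ of these = min[3, 14, 7, 23] = 3.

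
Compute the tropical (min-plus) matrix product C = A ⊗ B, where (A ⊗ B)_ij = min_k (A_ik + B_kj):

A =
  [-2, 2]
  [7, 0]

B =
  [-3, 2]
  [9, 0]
A ⊗ B =
  [-5, 0]
  [4, 0]

Apply the min-plus product entry-by-entry:
  C[0][0] = min over k of (A[0][0] + B[0][0] = -2 + -3 = -5, A[0][1] + B[1][0] = 2 + 9 = 11) = -5 (attained at k = 0)
  C[0][1] = min over k of (A[0][0] + B[0][1] = -2 + 2 = 0, A[0][1] + B[1][1] = 2 + 0 = 2) = 0 (attained at k = 0)
  C[1][0] = min over k of (A[1][0] + B[0][0] = 7 + -3 = 4, A[1][1] + B[1][0] = 0 + 9 = 9) = 4 (attained at k = 0)
  C[1][1] = min over k of (A[1][0] + B[0][1] = 7 + 2 = 9, A[1][1] + B[1][1] = 0 + 0 = 0) = 0 (attained at k = 1)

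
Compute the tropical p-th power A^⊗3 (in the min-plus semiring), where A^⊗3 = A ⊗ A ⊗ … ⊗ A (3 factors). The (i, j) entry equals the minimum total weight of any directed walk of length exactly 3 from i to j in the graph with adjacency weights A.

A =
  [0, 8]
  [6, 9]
A^⊗3 =
  [0, 8]
  [6, 14]

Each entry (A^⊗3)_ij equals the minimum over all length-3 walks i = v_0 → v_1 → … → v_3 = j of Σ_t A[v_t][v_{t+1}]. For example, for (i, j) = (0, 1) we minimise over 4 possible intermediate vertex sequences; the minimum is 8, attained along the walk 0 → 0 → 0 → 1.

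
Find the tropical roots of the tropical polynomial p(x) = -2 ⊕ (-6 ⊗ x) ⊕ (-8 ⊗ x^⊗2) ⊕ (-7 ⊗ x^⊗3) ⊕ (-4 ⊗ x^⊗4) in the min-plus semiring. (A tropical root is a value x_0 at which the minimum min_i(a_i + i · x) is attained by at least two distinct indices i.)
Roots: {-3, -1, 2, 4}

Each tropical root is a break point of the lower envelope of the lines y = a_i + i · x (there are 5 lines, with slopes 0, 1, ..., 4). Only the lines that attain the minimum somewhere contribute to roots; other lines are dominated. Here the surviving (envelope) indices are i = 4, i = 3, i = 2, i = 1, i = 0.
Intersections between consecutive envelope lines give the roots: for adjacent envelope indices i < j the intersection is x = (a_i − a_j) / (j − i). Reading off the sorted break points: {-3, -1, 2, 4}.
Verification: at each break x_0, at least two indices attain the minimum of min_i(a_i + i · x_0).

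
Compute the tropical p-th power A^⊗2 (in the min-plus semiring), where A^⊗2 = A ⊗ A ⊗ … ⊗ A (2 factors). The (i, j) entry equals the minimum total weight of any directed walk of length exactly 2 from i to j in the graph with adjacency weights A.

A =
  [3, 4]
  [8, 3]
A^⊗2 =
  [6, 7]
  [11, 6]

Each entry (A^⊗2)_ij equals the minimum over all length-2 walks i = v_0 → v_1 → … → v_2 = j of Σ_t A[v_t][v_{t+1}]. For example, for (i, j) = (0, 1) we minimise over 2 possible intermediate vertex sequences; the minimum is 7, attained along the walk 0 → 0 → 1.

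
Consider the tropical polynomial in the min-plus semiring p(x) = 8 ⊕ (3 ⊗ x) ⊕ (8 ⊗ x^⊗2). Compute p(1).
p(1) = 4

A tropical monomial a ⊗ x^⊗i evaluates to a + i · x. Evaluating each term at x = 1:
  Term 0 contributes 8 + 0 · 1 = 8
  Term 1 contributes 3 + 1 · 1 = 4
  Term 2 contributes 8 + 2 · 1 = 10
p(1) = ⊕ of these = min[8, 4, 10] = 4.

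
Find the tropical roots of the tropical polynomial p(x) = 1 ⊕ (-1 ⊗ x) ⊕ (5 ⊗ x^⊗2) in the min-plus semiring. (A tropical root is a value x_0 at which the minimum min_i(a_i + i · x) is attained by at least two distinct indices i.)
Roots: {-6, 2}

Each tropical root is a break point of the lower envelope of the lines y = a_i + i · x (there are 3 lines, with slopes 0, 1, ..., 2). Only the lines that attain the minimum somewhere contribute to roots; other lines are dominated. Here the surviving (envelope) indices are i = 2, i = 1, i = 0.
Intersections between consecutive envelope lines give the roots: for adjacent envelope indices i < j the intersection is x = (a_i − a_j) / (j − i). Reading off the sorted break points: {-6, 2}.
Verification: at each break x_0, at least two indices attain the minimum of min_i(a_i + i · x_0).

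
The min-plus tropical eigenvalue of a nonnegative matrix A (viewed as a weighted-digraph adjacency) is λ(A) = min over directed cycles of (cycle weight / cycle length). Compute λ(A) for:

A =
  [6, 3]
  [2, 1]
λ(A) = 1

Enumerate directed cycles and compute their means (weight / length). Sample:
  cycle 0 → 0: weight = 6, length = 1, mean = 6/1 ≈ 6.000
  cycle 1 → 1: weight = 1, length = 1, mean = 1/1 ≈ 1.000
  cycle 0 → 1 → 0: weight = 5, length = 2, mean = 5/2 ≈ 2.500
  cycle 1 → 0 → 1: weight = 5, length = 2, mean = 5/2 ≈ 2.500
Minimum mean = 1.000, attained e.g. along the cycle 1 → 1 with weight 1 and length 1. So λ(A) = 1/1 = 1.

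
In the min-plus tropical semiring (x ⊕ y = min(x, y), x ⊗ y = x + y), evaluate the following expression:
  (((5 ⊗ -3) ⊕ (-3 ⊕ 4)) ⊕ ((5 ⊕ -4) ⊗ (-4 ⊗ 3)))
(((5 ⊗ -3) ⊕ (-3 ⊕ 4)) ⊕ ((5 ⊕ -4) ⊗ (-4 ⊗ 3))) = -5

Expand innermost to outermost. Recall ⊕ takes the minimum of its arguments and ⊗ takes their sum. Working out the expression (((5 ⊗ -3) ⊕ (-3 ⊕ 4)) ⊕ ((5 ⊕ -4) ⊗ (-4 ⊗ 3))) gives -5.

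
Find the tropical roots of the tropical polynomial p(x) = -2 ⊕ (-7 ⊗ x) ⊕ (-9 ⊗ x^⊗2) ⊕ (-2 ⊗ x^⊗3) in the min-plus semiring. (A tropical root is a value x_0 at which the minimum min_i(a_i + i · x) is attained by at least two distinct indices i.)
Roots: {-7, 2, 5}

Each tropical root is a break point of the lower envelope of the lines y = a_i + i · x (there are 4 lines, with slopes 0, 1, ..., 3). Only the lines that attain the minimum somewhere contribute to roots; other lines are dominated. Here the surviving (envelope) indices are i = 3, i = 2, i = 1, i = 0.
Intersections between consecutive envelope lines give the roots: for adjacent envelope indices i < j the intersection is x = (a_i − a_j) / (j − i). Reading off the sorted break points: {-7, 2, 5}.
Verification: at each break x_0, at least two indices attain the minimum of min_i(a_i + i · x_0).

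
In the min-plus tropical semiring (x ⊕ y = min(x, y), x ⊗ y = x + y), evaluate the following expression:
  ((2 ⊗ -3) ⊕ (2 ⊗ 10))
((2 ⊗ -3) ⊕ (2 ⊗ 10)) = -1

Expand innermost to outermost. Recall ⊕ takes the minimum of its arguments and ⊗ takes their sum. Working out the expression ((2 ⊗ -3) ⊕ (2 ⊗ 10)) gives -1.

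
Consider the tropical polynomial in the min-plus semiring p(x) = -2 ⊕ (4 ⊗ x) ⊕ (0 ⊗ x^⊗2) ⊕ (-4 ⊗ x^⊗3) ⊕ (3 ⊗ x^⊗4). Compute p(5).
p(5) = -2

A tropical monomial a ⊗ x^⊗i evaluates to a + i · x. Evaluating each term at x = 5:
  Term 0 contributes -2 + 0 · 5 = -2
  Term 1 contributes 4 + 1 · 5 = 9
  Term 2 contributes 0 + 2 · 5 = 10
  Term 3 contributes -4 + 3 · 5 = 11
  Term 4 contributes 3 + 4 · 5 = 23
p(5) = ⊕ of these = min[-2, 9, 10, 11, 23] = -2.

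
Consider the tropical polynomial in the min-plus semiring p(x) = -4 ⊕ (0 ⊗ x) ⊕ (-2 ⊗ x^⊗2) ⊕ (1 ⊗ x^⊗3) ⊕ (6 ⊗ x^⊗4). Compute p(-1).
p(-1) = -4

A tropical monomial a ⊗ x^⊗i evaluates to a + i · x. Evaluating each term at x = -1:
  Term 0 contributes -4 + 0 · -1 = -4
  Term 1 contributes 0 + 1 · -1 = -1
  Term 2 contributes -2 + 2 · -1 = -4
  Term 3 contributes 1 + 3 · -1 = -2
  Term 4 contributes 6 + 4 · -1 = 2
p(-1) = ⊕ of these = min[-4, -1, -4, -2, 2] = -4.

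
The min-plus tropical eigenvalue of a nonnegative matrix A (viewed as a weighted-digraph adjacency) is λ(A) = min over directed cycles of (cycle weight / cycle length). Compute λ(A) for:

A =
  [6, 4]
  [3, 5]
λ(A) = 7/2

Enumerate directed cycles and compute their means (weight / length). Sample:
  cycle 0 → 0: weight = 6, length = 1, mean = 6/1 ≈ 6.000
  cycle 1 → 1: weight = 5, length = 1, mean = 5/1 ≈ 5.000
  cycle 0 → 1 → 0: weight = 7, length = 2, mean = 7/2 ≈ 3.500
  cycle 1 → 0 → 1: weight = 7, length = 2, mean = 7/2 ≈ 3.500
Minimum mean = 3.500, attained e.g. along the cycle 0 → 1 → 0 with weight 7 and length 2. So λ(A) = 7/2 = 7/2.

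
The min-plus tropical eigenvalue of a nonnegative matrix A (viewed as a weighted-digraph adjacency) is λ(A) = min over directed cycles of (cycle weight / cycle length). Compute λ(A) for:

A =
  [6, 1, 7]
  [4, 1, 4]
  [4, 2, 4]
λ(A) = 1

Enumerate directed cycles and compute their means (weight / length). Sample:
  cycle 0 → 0: weight = 6, length = 1, mean = 6/1 ≈ 6.000
  cycle 1 → 1: weight = 1, length = 1, mean = 1/1 ≈ 1.000
  cycle 2 → 2: weight = 4, length = 1, mean = 4/1 ≈ 4.000
  cycle 0 → 1 → 0: weight = 5, length = 2, mean = 5/2 ≈ 2.500
  cycle 0 → 2 → 0: weight = 11, length = 2, mean = 11/2 ≈ 5.500
  cycle 1 → 0 → 1: weight = 5, length = 2, mean = 5/2 ≈ 2.500
Minimum mean = 1.000, attained e.g. along the cycle 1 → 1 with weight 1 and length 1. So λ(A) = 1/1 = 1.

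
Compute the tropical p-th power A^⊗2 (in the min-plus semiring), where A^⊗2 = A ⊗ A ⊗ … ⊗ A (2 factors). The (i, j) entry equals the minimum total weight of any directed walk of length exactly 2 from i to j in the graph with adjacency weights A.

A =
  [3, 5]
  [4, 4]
A^⊗2 =
  [6, 8]
  [7, 8]

Each entry (A^⊗2)_ij equals the minimum over all length-2 walks i = v_0 → v_1 → … → v_2 = j of Σ_t A[v_t][v_{t+1}]. For example, for (i, j) = (0, 1) we minimise over 2 possible intermediate vertex sequences; the minimum is 8, attained along the walk 0 → 0 → 1.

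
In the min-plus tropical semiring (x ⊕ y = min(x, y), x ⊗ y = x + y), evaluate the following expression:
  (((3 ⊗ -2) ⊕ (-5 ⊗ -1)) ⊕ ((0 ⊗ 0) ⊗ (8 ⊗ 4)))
(((3 ⊗ -2) ⊕ (-5 ⊗ -1)) ⊕ ((0 ⊗ 0) ⊗ (8 ⊗ 4))) = -6

Expand innermost to outermost. Recall ⊕ takes the minimum of its arguments and ⊗ takes their sum. Working out the expression (((3 ⊗ -2) ⊕ (-5 ⊗ -1)) ⊕ ((0 ⊗ 0) ⊗ (8 ⊗ 4))) gives -6.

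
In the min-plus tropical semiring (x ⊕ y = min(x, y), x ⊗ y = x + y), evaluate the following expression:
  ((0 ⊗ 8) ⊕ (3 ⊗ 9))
((0 ⊗ 8) ⊕ (3 ⊗ 9)) = 8

Expand innermost to outermost. Recall ⊕ takes the minimum of its arguments and ⊗ takes their sum. Working out the expression ((0 ⊗ 8) ⊕ (3 ⊗ 9)) gives 8.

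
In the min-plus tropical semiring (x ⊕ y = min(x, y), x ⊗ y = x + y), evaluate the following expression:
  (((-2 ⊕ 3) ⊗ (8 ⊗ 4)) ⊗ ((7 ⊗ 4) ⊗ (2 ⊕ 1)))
(((-2 ⊕ 3) ⊗ (8 ⊗ 4)) ⊗ ((7 ⊗ 4) ⊗ (2 ⊕ 1))) = 22

Expand innermost to outermost. Recall ⊕ takes the minimum of its arguments and ⊗ takes their sum. Working out the expression (((-2 ⊕ 3) ⊗ (8 ⊗ 4)) ⊗ ((7 ⊗ 4) ⊗ (2 ⊕ 1))) gives 22.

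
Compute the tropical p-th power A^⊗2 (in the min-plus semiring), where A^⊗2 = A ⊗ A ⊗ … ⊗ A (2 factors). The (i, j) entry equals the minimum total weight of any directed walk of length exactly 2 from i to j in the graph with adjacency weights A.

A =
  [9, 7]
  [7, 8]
A^⊗2 =
  [14, 15]
  [15, 14]

Each entry (A^⊗2)_ij equals the minimum over all length-2 walks i = v_0 → v_1 → … → v_2 = j of Σ_t A[v_t][v_{t+1}]. For example, for (i, j) = (0, 1) we minimise over 2 possible intermediate vertex sequences; the minimum is 15, attained along the walk 0 → 1 → 1.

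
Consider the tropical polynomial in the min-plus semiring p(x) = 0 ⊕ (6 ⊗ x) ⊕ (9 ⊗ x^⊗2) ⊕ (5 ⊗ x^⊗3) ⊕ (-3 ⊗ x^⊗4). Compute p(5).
p(5) = 0

A tropical monomial a ⊗ x^⊗i evaluates to a + i · x. Evaluating each term at x = 5:
  Term 0 contributes 0 + 0 · 5 = 0
  Term 1 contributes 6 + 1 · 5 = 11
  Term 2 contributes 9 + 2 · 5 = 19
  Term 3 contributes 5 + 3 · 5 = 20
  Term 4 contributes -3 + 4 · 5 = 17
p(5) = ⊕ of these = min[0, 11, 19, 20, 17] = 0.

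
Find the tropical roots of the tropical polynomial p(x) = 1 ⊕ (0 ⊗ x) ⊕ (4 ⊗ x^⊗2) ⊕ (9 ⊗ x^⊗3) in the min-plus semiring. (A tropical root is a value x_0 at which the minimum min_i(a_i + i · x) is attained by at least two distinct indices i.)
Roots: {-5, -4, 1}

Each tropical root is a break point of the lower envelope of the lines y = a_i + i · x (there are 4 lines, with slopes 0, 1, ..., 3). Only the lines that attain the minimum somewhere contribute to roots; other lines are dominated. Here the surviving (envelope) indices are i = 3, i = 2, i = 1, i = 0.
Intersections between consecutive envelope lines give the roots: for adjacent envelope indices i < j the intersection is x = (a_i − a_j) / (j − i). Reading off the sorted break points: {-5, -4, 1}.
Verification: at each break x_0, at least two indices attain the minimum of min_i(a_i + i · x_0).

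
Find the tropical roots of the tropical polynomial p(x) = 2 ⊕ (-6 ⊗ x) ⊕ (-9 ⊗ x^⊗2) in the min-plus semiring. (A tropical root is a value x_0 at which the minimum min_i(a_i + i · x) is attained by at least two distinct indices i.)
Roots: {3, 8}

Each tropical root is a break point of the lower envelope of the lines y = a_i + i · x (there are 3 lines, with slopes 0, 1, ..., 2). Only the lines that attain the minimum somewhere contribute to roots; other lines are dominated. Here the surviving (envelope) indices are i = 2, i = 1, i = 0.
Intersections between consecutive envelope lines give the roots: for adjacent envelope indices i < j the intersection is x = (a_i − a_j) / (j − i). Reading off the sorted break points: {3, 8}.
Verification: at each break x_0, at least two indices attain the minimum of min_i(a_i + i · x_0).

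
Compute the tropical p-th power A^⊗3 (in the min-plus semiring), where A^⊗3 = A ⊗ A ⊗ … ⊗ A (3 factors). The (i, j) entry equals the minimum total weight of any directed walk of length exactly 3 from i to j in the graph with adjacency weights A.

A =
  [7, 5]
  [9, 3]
A^⊗3 =
  [17, 11]
  [15, 9]

Each entry (A^⊗3)_ij equals the minimum over all length-3 walks i = v_0 → v_1 → … → v_3 = j of Σ_t A[v_t][v_{t+1}]. For example, for (i, j) = (0, 1) we minimise over 4 possible intermediate vertex sequences; the minimum is 11, attained along the walk 0 → 1 → 1 → 1.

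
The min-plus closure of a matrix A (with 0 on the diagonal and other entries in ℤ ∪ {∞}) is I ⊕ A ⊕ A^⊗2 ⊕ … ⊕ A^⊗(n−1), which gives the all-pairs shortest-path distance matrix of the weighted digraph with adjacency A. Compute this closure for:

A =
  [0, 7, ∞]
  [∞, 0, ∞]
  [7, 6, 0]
Closure =
  [0, 7, ∞]
  [∞, 0, ∞]
  [7, 6, 0]

This is the Floyd-Warshall all-pairs shortest-path computation. For each intermediate vertex k = 0, 1, …, 2, update dist[i][j] ← min(dist[i][j], dist[i][k] + dist[k][j]). The final matrix gives, for each (i, j), the minimum total weight of any directed path from i to j (possibly empty when i = j).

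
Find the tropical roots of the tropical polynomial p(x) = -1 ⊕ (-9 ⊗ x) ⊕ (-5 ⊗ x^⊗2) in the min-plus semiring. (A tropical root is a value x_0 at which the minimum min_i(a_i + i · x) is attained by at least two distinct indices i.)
Roots: {-4, 8}

Each tropical root is a break point of the lower envelope of the lines y = a_i + i · x (there are 3 lines, with slopes 0, 1, ..., 2). Only the lines that attain the minimum somewhere contribute to roots; other lines are dominated. Here the surviving (envelope) indices are i = 2, i = 1, i = 0.
Intersections between consecutive envelope lines give the roots: for adjacent envelope indices i < j the intersection is x = (a_i − a_j) / (j − i). Reading off the sorted break points: {-4, 8}.
Verification: at each break x_0, at least two indices attain the minimum of min_i(a_i + i · x_0).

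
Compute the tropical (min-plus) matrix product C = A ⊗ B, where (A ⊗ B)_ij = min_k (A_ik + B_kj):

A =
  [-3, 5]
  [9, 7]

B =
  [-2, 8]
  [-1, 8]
A ⊗ B =
  [-5, 5]
  [6, 15]

Apply the min-plus product entry-by-entry:
  C[0][0] = min over k of (A[0][0] + B[0][0] = -3 + -2 = -5, A[0][1] + B[1][0] = 5 + -1 = 4) = -5 (attained at k = 0)
  C[0][1] = min over k of (A[0][0] + B[0][1] = -3 + 8 = 5, A[0][1] + B[1][1] = 5 + 8 = 13) = 5 (attained at k = 0)
  C[1][0] = min over k of (A[1][0] + B[0][0] = 9 + -2 = 7, A[1][1] + B[1][0] = 7 + -1 = 6) = 6 (attained at k = 1)
  C[1][1] = min over k of (A[1][0] + B[0][1] = 9 + 8 = 17, A[1][1] + B[1][1] = 7 + 8 = 15) = 15 (attained at k = 1)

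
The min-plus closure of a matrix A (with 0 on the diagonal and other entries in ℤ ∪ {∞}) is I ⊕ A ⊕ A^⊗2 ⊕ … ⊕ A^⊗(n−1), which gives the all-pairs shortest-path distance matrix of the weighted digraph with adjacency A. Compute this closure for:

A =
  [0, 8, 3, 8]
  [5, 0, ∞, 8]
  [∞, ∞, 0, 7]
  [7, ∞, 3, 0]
Closure =
  [0, 8, 3, 8]
  [5, 0, 8, 8]
  [14, 22, 0, 7]
  [7, 15, 3, 0]

This is the Floyd-Warshall all-pairs shortest-path computation. For each intermediate vertex k = 0, 1, …, 3, update dist[i][j] ← min(dist[i][j], dist[i][k] + dist[k][j]). The final matrix gives, for each (i, j), the minimum total weight of any directed path from i to j (possibly empty when i = j).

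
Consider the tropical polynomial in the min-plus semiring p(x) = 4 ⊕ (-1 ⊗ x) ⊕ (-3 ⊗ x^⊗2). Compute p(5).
p(5) = 4

A tropical monomial a ⊗ x^⊗i evaluates to a + i · x. Evaluating each term at x = 5:
  Term 0 contributes 4 + 0 · 5 = 4
  Term 1 contributes -1 + 1 · 5 = 4
  Term 2 contributes -3 + 2 · 5 = 7
p(5) = ⊕ of these = min[4, 4, 7] = 4.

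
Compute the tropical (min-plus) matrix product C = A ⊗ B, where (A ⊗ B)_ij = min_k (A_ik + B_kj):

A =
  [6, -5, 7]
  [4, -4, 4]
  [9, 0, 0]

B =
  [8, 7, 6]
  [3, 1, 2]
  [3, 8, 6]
A ⊗ B =
  [-2, -4, -3]
  [-1, -3, -2]
  [3, 1, 2]

Apply the min-plus product entry-by-entry:
  C[0][0] = min over k of (A[0][0] + B[0][0] = 6 + 8 = 14, A[0][1] + B[1][0] = -5 + 3 = -2, A[0][2] + B[2][0] = 7 + 3 = 10) = -2 (attained at k = 1)
  C[0][1] = min over k of (A[0][0] + B[0][1] = 6 + 7 = 13, A[0][1] + B[1][1] = -5 + 1 = -4, A[0][2] + B[2][1] = 7 + 8 = 15) = -4 (attained at k = 1)
  C[0][2] = min over k of (A[0][0] + B[0][2] = 6 + 6 = 12, A[0][1] + B[1][2] = -5 + 2 = -3, A[0][2] + B[2][2] = 7 + 6 = 13) = -3 (attained at k = 1)
  C[1][0] = min over k of (A[1][0] + B[0][0] = 4 + 8 = 12, A[1][1] + B[1][0] = -4 + 3 = -1, A[1][2] + B[2][0] = 4 + 3 = 7) = -1 (attained at k = 1)
  C[1][1] = min over k of (A[1][0] + B[0][1] = 4 + 7 = 11, A[1][1] + B[1][1] = -4 + 1 = -3, A[1][2] + B[2][1] = 4 + 8 = 12) = -3 (attained at k = 1)
  C[1][2] = min over k of (A[1][0] + B[0][2] = 4 + 6 = 10, A[1][1] + B[1][2] = -4 + 2 = -2, A[1][2] + B[2][2] = 4 + 6 = 10) = -2 (attained at k = 1)
  C[2][0] = min over k of (A[2][0] + B[0][0] = 9 + 8 = 17, A[2][1] + B[1][0] = 0 + 3 = 3, A[2][2] + B[2][0] = 0 + 3 = 3) = 3 (attained at k = 1)
  C[2][1] = min over k of (A[2][0] + B[0][1] = 9 + 7 = 16, A[2][1] + B[1][1] = 0 + 1 = 1, A[2][2] + B[2][1] = 0 + 8 = 8) = 1 (attained at k = 1)
  C[2][2] = min over k of (A[2][0] + B[0][2] = 9 + 6 = 15, A[2][1] + B[1][2] = 0 + 2 = 2, A[2][2] + B[2][2] = 0 + 6 = 6) = 2 (attained at k = 1)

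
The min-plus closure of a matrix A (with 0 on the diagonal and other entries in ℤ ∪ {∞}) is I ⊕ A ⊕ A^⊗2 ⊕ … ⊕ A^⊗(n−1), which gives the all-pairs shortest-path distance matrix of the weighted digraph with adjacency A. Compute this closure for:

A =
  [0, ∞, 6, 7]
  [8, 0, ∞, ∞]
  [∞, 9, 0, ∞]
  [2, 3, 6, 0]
Closure =
  [0, 10, 6, 7]
  [8, 0, 14, 15]
  [17, 9, 0, 24]
  [2, 3, 6, 0]

This is the Floyd-Warshall all-pairs shortest-path computation. For each intermediate vertex k = 0, 1, …, 3, update dist[i][j] ← min(dist[i][j], dist[i][k] + dist[k][j]). The final matrix gives, for each (i, j), the minimum total weight of any directed path from i to j (possibly empty when i = j).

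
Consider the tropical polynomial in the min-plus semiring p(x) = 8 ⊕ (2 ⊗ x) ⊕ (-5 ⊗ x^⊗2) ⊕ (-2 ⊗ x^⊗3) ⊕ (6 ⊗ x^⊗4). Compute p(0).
p(0) = -5

A tropical monomial a ⊗ x^⊗i evaluates to a + i · x. Evaluating each term at x = 0:
  Term 0 contributes 8 + 0 · 0 = 8
  Term 1 contributes 2 + 1 · 0 = 2
  Term 2 contributes -5 + 2 · 0 = -5
  Term 3 contributes -2 + 3 · 0 = -2
  Term 4 contributes 6 + 4 · 0 = 6
p(0) = ⊕ of these = min[8, 2, -5, -2, 6] = -5.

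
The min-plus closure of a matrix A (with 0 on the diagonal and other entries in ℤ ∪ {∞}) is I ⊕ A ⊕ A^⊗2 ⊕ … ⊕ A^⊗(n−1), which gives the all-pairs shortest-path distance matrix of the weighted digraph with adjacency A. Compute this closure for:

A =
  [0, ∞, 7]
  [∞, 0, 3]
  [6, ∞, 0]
Closure =
  [0, ∞, 7]
  [9, 0, 3]
  [6, ∞, 0]

This is the Floyd-Warshall all-pairs shortest-path computation. For each intermediate vertex k = 0, 1, …, 2, update dist[i][j] ← min(dist[i][j], dist[i][k] + dist[k][j]). The final matrix gives, for each (i, j), the minimum total weight of any directed path from i to j (possibly empty when i = j).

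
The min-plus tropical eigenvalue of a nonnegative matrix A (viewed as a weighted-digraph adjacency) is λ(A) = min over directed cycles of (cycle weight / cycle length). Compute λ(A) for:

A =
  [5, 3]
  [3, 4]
λ(A) = 3

Enumerate directed cycles and compute their means (weight / length). Sample:
  cycle 0 → 0: weight = 5, length = 1, mean = 5/1 ≈ 5.000
  cycle 1 → 1: weight = 4, length = 1, mean = 4/1 ≈ 4.000
  cycle 0 → 1 → 0: weight = 6, length = 2, mean = 6/2 ≈ 3.000
  cycle 1 → 0 → 1: weight = 6, length = 2, mean = 6/2 ≈ 3.000
Minimum mean = 3.000, attained e.g. along the cycle 0 → 1 → 0 with weight 6 and length 2. So λ(A) = 6/2 = 3.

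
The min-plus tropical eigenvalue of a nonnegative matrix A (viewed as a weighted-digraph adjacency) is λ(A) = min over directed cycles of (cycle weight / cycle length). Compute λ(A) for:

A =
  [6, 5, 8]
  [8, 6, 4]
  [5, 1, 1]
λ(A) = 1

Enumerate directed cycles and compute their means (weight / length). Sample:
  cycle 0 → 0: weight = 6, length = 1, mean = 6/1 ≈ 6.000
  cycle 1 → 1: weight = 6, length = 1, mean = 6/1 ≈ 6.000
  cycle 2 → 2: weight = 1, length = 1, mean = 1/1 ≈ 1.000
  cycle 0 → 1 → 0: weight = 13, length = 2, mean = 13/2 ≈ 6.500
  cycle 0 → 2 → 0: weight = 13, length = 2, mean = 13/2 ≈ 6.500
  cycle 1 → 0 → 1: weight = 13, length = 2, mean = 13/2 ≈ 6.500
Minimum mean = 1.000, attained e.g. along the cycle 2 → 2 with weight 1 and length 1. So λ(A) = 1/1 = 1.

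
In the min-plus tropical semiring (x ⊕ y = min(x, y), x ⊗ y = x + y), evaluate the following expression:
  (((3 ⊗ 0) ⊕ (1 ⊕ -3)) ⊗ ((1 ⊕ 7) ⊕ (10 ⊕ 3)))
(((3 ⊗ 0) ⊕ (1 ⊕ -3)) ⊗ ((1 ⊕ 7) ⊕ (10 ⊕ 3))) = -2

Expand innermost to outermost. Recall ⊕ takes the minimum of its arguments and ⊗ takes their sum. Working out the expression (((3 ⊗ 0) ⊕ (1 ⊕ -3)) ⊗ ((1 ⊕ 7) ⊕ (10 ⊕ 3))) gives -2.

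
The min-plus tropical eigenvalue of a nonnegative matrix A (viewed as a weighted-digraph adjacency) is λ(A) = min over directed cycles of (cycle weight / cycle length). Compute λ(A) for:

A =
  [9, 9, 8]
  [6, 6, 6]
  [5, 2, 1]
λ(A) = 1

Enumerate directed cycles and compute their means (weight / length). Sample:
  cycle 0 → 0: weight = 9, length = 1, mean = 9/1 ≈ 9.000
  cycle 1 → 1: weight = 6, length = 1, mean = 6/1 ≈ 6.000
  cycle 2 → 2: weight = 1, length = 1, mean = 1/1 ≈ 1.000
  cycle 0 → 1 → 0: weight = 15, length = 2, mean = 15/2 ≈ 7.500
  cycle 0 → 2 → 0: weight = 13, length = 2, mean = 13/2 ≈ 6.500
  cycle 1 → 0 → 1: weight = 15, length = 2, mean = 15/2 ≈ 7.500
Minimum mean = 1.000, attained e.g. along the cycle 2 → 2 with weight 1 and length 1. So λ(A) = 1/1 = 1.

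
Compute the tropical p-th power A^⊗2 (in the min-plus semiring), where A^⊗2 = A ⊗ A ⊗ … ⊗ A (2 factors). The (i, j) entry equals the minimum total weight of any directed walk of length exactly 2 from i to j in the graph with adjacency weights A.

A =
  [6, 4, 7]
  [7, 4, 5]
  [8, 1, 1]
A^⊗2 =
  [11, 8, 8]
  [11, 6, 6]
  [8, 2, 2]

Each entry (A^⊗2)_ij equals the minimum over all length-2 walks i = v_0 → v_1 → … → v_2 = j of Σ_t A[v_t][v_{t+1}]. For example, for (i, j) = (0, 2) we minimise over 3 possible intermediate vertex sequences; the minimum is 8, attained along the walk 0 → 2 → 2.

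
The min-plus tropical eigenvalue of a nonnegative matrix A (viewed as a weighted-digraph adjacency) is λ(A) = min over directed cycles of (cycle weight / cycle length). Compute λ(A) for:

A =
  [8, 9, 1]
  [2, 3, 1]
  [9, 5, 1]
λ(A) = 1

Enumerate directed cycles and compute their means (weight / length). Sample:
  cycle 0 → 0: weight = 8, length = 1, mean = 8/1 ≈ 8.000
  cycle 1 → 1: weight = 3, length = 1, mean = 3/1 ≈ 3.000
  cycle 2 → 2: weight = 1, length = 1, mean = 1/1 ≈ 1.000
  cycle 0 → 1 → 0: weight = 11, length = 2, mean = 11/2 ≈ 5.500
  cycle 0 → 2 → 0: weight = 10, length = 2, mean = 10/2 ≈ 5.000
  cycle 1 → 0 → 1: weight = 11, length = 2, mean = 11/2 ≈ 5.500
Minimum mean = 1.000, attained e.g. along the cycle 2 → 2 with weight 1 and length 1. So λ(A) = 1/1 = 1.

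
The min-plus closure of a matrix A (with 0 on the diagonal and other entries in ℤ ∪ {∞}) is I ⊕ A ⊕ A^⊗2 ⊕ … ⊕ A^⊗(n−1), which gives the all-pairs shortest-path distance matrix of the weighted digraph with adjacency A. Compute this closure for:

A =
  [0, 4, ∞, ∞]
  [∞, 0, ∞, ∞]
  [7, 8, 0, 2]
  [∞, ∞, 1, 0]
Closure =
  [0, 4, ∞, ∞]
  [∞, 0, ∞, ∞]
  [7, 8, 0, 2]
  [8, 9, 1, 0]

This is the Floyd-Warshall all-pairs shortest-path computation. For each intermediate vertex k = 0, 1, …, 3, update dist[i][j] ← min(dist[i][j], dist[i][k] + dist[k][j]). The final matrix gives, for each (i, j), the minimum total weight of any directed path from i to j (possibly empty when i = j).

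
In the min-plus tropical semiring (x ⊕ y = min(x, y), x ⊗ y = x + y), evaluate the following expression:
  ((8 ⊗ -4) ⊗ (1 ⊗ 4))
((8 ⊗ -4) ⊗ (1 ⊗ 4)) = 9

Expand innermost to outermost. Recall ⊕ takes the minimum of its arguments and ⊗ takes their sum. Working out the expression ((8 ⊗ -4) ⊗ (1 ⊗ 4)) gives 9.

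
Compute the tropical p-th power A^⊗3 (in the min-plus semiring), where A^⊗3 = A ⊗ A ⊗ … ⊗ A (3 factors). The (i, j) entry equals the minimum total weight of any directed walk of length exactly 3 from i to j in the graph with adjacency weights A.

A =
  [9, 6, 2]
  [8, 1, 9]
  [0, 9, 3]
A^⊗3 =
  [5, 8, 4]
  [10, 3, 11]
  [2, 7, 5]

Each entry (A^⊗3)_ij equals the minimum over all length-3 walks i = v_0 → v_1 → … → v_3 = j of Σ_t A[v_t][v_{t+1}]. For example, for (i, j) = (0, 2) we minimise over 9 possible intermediate vertex sequences; the minimum is 4, attained along the walk 0 → 2 → 0 → 2.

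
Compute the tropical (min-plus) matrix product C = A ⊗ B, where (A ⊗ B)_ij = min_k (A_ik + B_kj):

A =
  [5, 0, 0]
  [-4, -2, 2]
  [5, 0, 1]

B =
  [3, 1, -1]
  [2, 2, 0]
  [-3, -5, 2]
A ⊗ B =
  [-3, -5, 0]
  [-1, -3, -5]
  [-2, -4, 0]

Apply the min-plus product entry-by-entry:
  C[0][0] = min over k of (A[0][0] + B[0][0] = 5 + 3 = 8, A[0][1] + B[1][0] = 0 + 2 = 2, A[0][2] + B[2][0] = 0 + -3 = -3) = -3 (attained at k = 2)
  C[0][1] = min over k of (A[0][0] + B[0][1] = 5 + 1 = 6, A[0][1] + B[1][1] = 0 + 2 = 2, A[0][2] + B[2][1] = 0 + -5 = -5) = -5 (attained at k = 2)
  C[0][2] = min over k of (A[0][0] + B[0][2] = 5 + -1 = 4, A[0][1] + B[1][2] = 0 + 0 = 0, A[0][2] + B[2][2] = 0 + 2 = 2) = 0 (attained at k = 1)
  C[1][0] = min over k of (A[1][0] + B[0][0] = -4 + 3 = -1, A[1][1] + B[1][0] = -2 + 2 = 0, A[1][2] + B[2][0] = 2 + -3 = -1) = -1 (attained at k = 0)
  C[1][1] = min over k of (A[1][0] + B[0][1] = -4 + 1 = -3, A[1][1] + B[1][1] = -2 + 2 = 0, A[1][2] + B[2][1] = 2 + -5 = -3) = -3 (attained at k = 0)
  C[1][2] = min over k of (A[1][0] + B[0][2] = -4 + -1 = -5, A[1][1] + B[1][2] = -2 + 0 = -2, A[1][2] + B[2][2] = 2 + 2 = 4) = -5 (attained at k = 0)
  C[2][0] = min over k of (A[2][0] + B[0][0] = 5 + 3 = 8, A[2][1] + B[1][0] = 0 + 2 = 2, A[2][2] + B[2][0] = 1 + -3 = -2) = -2 (attained at k = 2)
  C[2][1] = min over k of (A[2][0] + B[0][1] = 5 + 1 = 6, A[2][1] + B[1][1] = 0 + 2 = 2, A[2][2] + B[2][1] = 1 + -5 = -4) = -4 (attained at k = 2)
  C[2][2] = min over k of (A[2][0] + B[0][2] = 5 + -1 = 4, A[2][1] + B[1][2] = 0 + 0 = 0, A[2][2] + B[2][2] = 1 + 2 = 3) = 0 (attained at k = 1)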